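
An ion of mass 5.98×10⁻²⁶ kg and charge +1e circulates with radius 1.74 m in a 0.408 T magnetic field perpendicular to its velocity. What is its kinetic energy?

KE ≈ 6.75×10⁵ eV

v = |q|Br/m, then KE = ½mv² = (qBr)²/(2m).
v = (1.602×10⁻¹⁹)(0.408)(1.74)/5.98×10⁻²⁶ ≈ 1.902×10⁶ m/s.
KE = ½(5.98×10⁻²⁶)(1.902×10⁶)² ≈ 1.08×10⁻¹³ J = 6.75×10⁵ eV.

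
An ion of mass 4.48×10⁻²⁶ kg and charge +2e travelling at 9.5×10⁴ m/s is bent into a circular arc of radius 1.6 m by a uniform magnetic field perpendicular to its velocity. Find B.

B ≈ 8.3×10⁻³ T

From |q|vB = mv²/r, B = mv/(|q|r).
B = (4.48×10⁻²⁶)(9.5×10⁴)/((3.204×10⁻¹⁹)(1.6)) ≈ 8.3×10⁻³ T.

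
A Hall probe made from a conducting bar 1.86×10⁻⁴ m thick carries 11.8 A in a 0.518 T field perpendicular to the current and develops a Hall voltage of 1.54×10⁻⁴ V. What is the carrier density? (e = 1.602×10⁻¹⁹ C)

n ≈ 1.33×10²⁷ m⁻³

From V_H = IB/(n e t), n = IB/(V_H e t).
n = (11.8)(0.518)/((1.54×10⁻⁴)(1.602×10⁻¹⁹)(1.86×10⁻⁴)) ≈ 1.33×10²⁷ m⁻³.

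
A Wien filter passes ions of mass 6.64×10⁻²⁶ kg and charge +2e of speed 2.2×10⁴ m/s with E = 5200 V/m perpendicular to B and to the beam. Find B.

B = 0.24 T

Balance of forces in the selector: qE = qvB ⇒ B = E/v.
B = 5200/2.2×10⁴ = 0.24 T.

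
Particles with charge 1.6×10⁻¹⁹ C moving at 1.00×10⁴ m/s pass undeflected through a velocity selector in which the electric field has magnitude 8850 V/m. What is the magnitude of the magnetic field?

Balance of forces in the selector: qE = qvB ⇒ B = E/v.
B = 8850/1.00×10⁴ = 0.885 T.

B = 0.885 T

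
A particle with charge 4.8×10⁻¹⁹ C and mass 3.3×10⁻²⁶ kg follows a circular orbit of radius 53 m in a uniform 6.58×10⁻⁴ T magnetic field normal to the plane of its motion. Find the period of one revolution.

T ≈ 6.56×10⁻⁴ s

The cyclotron period depends only on m, q, B: T = 2πm/(|q|B).
T = 2π(3.3×10⁻²⁶)/((4.8×10⁻¹⁹)(6.58×10⁻⁴)) ≈ 6.56×10⁻⁴ s.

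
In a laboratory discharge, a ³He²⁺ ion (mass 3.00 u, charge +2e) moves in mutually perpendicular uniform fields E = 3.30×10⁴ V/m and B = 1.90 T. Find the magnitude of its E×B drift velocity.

v_d ≈ 1.74×10⁴ m/s

The steady drift has the magnetic force balancing the electric force, so v_d = E/B.
v_d = 3.30×10⁴/1.90 = 1.74×10⁴ m/s.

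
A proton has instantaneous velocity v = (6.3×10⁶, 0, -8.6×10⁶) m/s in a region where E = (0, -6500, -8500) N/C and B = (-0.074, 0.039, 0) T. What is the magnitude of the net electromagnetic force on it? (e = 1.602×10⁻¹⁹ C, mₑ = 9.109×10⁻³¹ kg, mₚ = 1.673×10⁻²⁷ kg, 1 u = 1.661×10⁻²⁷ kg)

v×B = (3.35×10⁵, 6.36×10⁵, 2.46×10⁵) N/C.
E + v×B = (3.35×10⁵, 6.30×10⁵, 2.37×10⁵) N/C.
F = q(E + v×B) = (1.602×10⁻¹⁹ C)·(3.35×10⁵, 6.30×10⁵, 2.37×10⁵) = (5.37×10⁻¹⁴, 1.01×10⁻¹³, 3.80×10⁻¹⁴) N.
|F| = 1.20×10⁻¹³ N.

|F| ≈ 1.20×10⁻¹³ N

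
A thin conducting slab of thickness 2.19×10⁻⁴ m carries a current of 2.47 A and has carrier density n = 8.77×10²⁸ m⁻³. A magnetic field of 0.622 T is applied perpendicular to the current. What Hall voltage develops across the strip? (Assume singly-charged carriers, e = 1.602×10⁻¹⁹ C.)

V_H = IB/(n e t).
V_H = (2.47)(0.622)/((8.77×10²⁸)(1.602×10⁻¹⁹)(2.19×10⁻⁴)) ≈ 4.99×10⁻⁷ V.

V_H ≈ 4.99×10⁻⁷ V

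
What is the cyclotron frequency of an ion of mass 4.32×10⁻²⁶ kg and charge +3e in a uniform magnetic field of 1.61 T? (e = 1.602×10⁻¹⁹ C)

f = |q|B/(2πm).
f = (4.806×10⁻¹⁹)(1.61)/(2π·4.32×10⁻²⁶) ≈ 2.85×10⁶ Hz.

f ≈ 2.85×10⁶ Hz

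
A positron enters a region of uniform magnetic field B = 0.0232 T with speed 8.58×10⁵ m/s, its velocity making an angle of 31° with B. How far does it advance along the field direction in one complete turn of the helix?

v∥ = v cosθ = 8.58×10⁵·cos31° ≈ 7.354×10⁵ m/s.
T = 2πm/(|q|B) = 2π(9.109×10⁻³¹)/((1.602×10⁻¹⁹)(0.0232)) ≈ 1.540×10⁻⁹ s.
pitch = v∥ T = (7.354×10⁵)(1.540×10⁻⁹) ≈ 1.13×10⁻³ m.

p ≈ 1.13×10⁻³ m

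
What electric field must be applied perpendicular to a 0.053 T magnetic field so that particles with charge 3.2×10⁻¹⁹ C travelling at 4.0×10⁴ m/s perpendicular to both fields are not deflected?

For straight-line motion qE = qvB, so E = vB.
E = 4.0×10⁴ × 0.053 = 2100 V/m.

E = 2100 V/m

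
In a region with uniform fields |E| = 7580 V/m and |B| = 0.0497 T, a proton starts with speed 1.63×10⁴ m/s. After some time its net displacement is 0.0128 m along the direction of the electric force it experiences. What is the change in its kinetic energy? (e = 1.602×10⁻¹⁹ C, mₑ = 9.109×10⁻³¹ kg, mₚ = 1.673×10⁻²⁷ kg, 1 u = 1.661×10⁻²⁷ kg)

The magnetic force is always ⟂ v and does no work; only the electric force changes KE.
ΔKE = F_E · d = |q|E d = (1.602×10⁻¹⁹)(7580)(0.0128) ≈ 1.55×10⁻¹⁷ J.

ΔKE ≈ 1.55×10⁻¹⁷ J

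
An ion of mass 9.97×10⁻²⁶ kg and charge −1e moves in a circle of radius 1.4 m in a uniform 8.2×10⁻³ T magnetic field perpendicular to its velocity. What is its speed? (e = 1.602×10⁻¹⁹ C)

v ≈ 1.8×10⁴ m/s

From |q|vB = mv²/r, v = |q|Br/m.
v = (1.602×10⁻¹⁹)(8.2×10⁻³)(1.4)/9.97×10⁻²⁶ ≈ 1.8×10⁴ m/s.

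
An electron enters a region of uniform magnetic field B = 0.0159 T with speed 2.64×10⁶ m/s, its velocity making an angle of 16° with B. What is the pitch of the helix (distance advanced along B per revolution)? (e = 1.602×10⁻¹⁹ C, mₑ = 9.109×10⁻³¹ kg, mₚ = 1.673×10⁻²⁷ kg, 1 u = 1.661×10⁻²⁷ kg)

p ≈ 5.70×10⁻³ m

v∥ = v cosθ = 2.64×10⁶·cos16° ≈ 2.538×10⁶ m/s.
T = 2πm/(|q|B) = 2π(9.109×10⁻³¹)/((1.602×10⁻¹⁹)(0.0159)) ≈ 2.247×10⁻⁹ s.
pitch = v∥ T = (2.538×10⁶)(2.247×10⁻⁹) ≈ 5.70×10⁻³ m.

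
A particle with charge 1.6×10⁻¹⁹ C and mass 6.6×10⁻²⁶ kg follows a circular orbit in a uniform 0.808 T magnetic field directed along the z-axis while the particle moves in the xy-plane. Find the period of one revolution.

The cyclotron period depends only on m, q, B: T = 2πm/(|q|B).
T = 2π(6.6×10⁻²⁶)/((1.6×10⁻¹⁹)(0.808)) ≈ 3.21×10⁻⁶ s.

T ≈ 3.21×10⁻⁶ s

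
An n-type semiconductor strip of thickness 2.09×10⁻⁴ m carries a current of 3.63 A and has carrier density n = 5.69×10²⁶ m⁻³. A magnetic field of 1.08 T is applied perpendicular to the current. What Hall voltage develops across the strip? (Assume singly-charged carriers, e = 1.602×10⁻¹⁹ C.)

V_H ≈ 2.06×10⁻⁴ V

V_H = IB/(n e t).
V_H = (3.63)(1.08)/((5.69×10²⁶)(1.602×10⁻¹⁹)(2.09×10⁻⁴)) ≈ 2.06×10⁻⁴ V.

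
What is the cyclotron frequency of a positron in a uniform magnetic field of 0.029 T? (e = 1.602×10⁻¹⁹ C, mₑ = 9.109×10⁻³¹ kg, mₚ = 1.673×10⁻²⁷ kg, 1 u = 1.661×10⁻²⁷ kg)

f ≈ 8.1×10⁸ Hz

f = |q|B/(2πm).
f = (1.602×10⁻¹⁹)(0.029)/(2π·9.109×10⁻³¹) ≈ 8.1×10⁸ Hz.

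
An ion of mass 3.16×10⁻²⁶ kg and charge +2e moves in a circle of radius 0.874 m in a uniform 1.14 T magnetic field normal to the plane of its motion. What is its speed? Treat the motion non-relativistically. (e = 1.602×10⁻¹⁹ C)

v ≈ 1.01×10⁷ m/s

From |q|vB = mv²/r, v = |q|Br/m.
v = (3.204×10⁻¹⁹)(1.14)(0.874)/3.16×10⁻²⁶ ≈ 1.01×10⁷ m/s.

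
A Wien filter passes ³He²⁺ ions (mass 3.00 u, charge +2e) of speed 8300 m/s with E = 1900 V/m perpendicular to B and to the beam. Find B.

Balance of forces in the selector: qE = qvB ⇒ B = E/v.
B = 1900/8300 = 0.23 T.

B = 0.23 T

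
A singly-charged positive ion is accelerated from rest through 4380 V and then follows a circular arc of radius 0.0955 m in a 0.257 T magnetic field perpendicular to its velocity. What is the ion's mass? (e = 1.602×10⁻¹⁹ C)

m ≈ 1.10×10⁻²⁶ kg

Combine |q|V = ½mv² and r = mv/(|q|B): eliminate v to get m = qB²r²/(2V).
m = (1.602×10⁻¹⁹)(0.257)²(0.0955)²/(2·4380) ≈ 1.10×10⁻²⁶ kg.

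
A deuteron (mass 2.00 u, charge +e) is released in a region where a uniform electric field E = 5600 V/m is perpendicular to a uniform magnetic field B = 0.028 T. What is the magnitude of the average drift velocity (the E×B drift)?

The steady drift has the magnetic force balancing the electric force, so v_d = E/B.
v_d = 5600/0.028 = 2.0×10⁵ m/s.

v_d ≈ 2.0×10⁵ m/s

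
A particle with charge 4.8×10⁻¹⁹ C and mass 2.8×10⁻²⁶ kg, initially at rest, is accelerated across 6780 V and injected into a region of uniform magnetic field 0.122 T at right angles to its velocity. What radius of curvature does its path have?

r ≈ 0.231 m

Acceleration: |q|V = ½mv² ⇒ v = √(2|q|V/m) = √(2·4.8×10⁻¹⁹·6780/2.8×10⁻²⁶) ≈ 4.821×10⁵ m/s.
In the field: r = mv/(|q|B) = (2.8×10⁻²⁶)(4.821×10⁵)/((4.8×10⁻¹⁹)(0.122)) ≈ 0.231 m.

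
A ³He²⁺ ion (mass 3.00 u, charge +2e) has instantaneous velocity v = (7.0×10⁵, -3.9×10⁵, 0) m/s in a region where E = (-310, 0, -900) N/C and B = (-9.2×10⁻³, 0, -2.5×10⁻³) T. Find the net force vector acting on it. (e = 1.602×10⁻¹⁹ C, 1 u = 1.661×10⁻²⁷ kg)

F ≈ (2.13×10⁻¹⁶, 5.61×10⁻¹⁶, -1.44×10⁻¹⁵) N

v×B = (975, 1750, -3590) N/C.
E + v×B = (665, 1750, -4490) N/C.
F = q(E + v×B) = (3.204×10⁻¹⁹ C)·(665, 1750, -4490) = (2.13×10⁻¹⁶, 5.61×10⁻¹⁶, -1.44×10⁻¹⁵) N.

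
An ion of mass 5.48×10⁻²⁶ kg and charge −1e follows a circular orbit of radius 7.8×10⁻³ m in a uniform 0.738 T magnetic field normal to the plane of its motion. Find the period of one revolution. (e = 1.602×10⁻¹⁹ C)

T ≈ 2.91×10⁻⁶ s

The cyclotron period depends only on m, q, B: T = 2πm/(|q|B).
T = 2π(5.48×10⁻²⁶)/((1.602×10⁻¹⁹)(0.738)) ≈ 2.91×10⁻⁶ s.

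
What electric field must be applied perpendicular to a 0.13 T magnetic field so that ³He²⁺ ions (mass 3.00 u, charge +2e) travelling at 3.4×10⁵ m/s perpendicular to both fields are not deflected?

E = 4.4×10⁴ V/m

For straight-line motion qE = qvB, so E = vB.
E = 3.4×10⁵ × 0.13 = 4.4×10⁴ V/m.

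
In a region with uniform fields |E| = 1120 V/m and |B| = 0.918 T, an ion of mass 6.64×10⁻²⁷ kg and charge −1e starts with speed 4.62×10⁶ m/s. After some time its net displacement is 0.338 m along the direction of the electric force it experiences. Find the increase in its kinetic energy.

The magnetic force is always ⟂ v and does no work; only the electric force changes KE.
ΔKE = F_E · d = |q|E d = (1.602×10⁻¹⁹)(1120)(0.338) ≈ 6.06×10⁻¹⁷ J.

ΔKE ≈ 6.06×10⁻¹⁷ J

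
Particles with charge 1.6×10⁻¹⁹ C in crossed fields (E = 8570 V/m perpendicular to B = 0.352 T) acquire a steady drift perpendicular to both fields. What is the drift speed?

The E×B drift speed is v_d = E/B.
v_d = 8570/0.352 = 2.43×10⁴ m/s.

v_d ≈ 2.43×10⁴ m/s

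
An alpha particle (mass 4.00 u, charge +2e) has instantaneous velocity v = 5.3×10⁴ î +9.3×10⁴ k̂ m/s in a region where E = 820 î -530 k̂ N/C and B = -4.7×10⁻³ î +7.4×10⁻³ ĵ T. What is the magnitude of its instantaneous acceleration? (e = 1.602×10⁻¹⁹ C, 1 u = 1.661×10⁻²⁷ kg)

|a| ≈ 2.30×10¹⁰ m/s²

v×B = (-688, -437, 392) N/C.
E + v×B = (132, -437, -138) N/C.
F = q(E + v×B) = (3.204×10⁻¹⁹ C)·(132, -437, -138) = (4.22×10⁻¹⁷, -1.40×10⁻¹⁶, -4.42×10⁻¹⁷) N.
|a| = |F|/m = 1.528×10⁻¹⁶/6.644×10⁻²⁷ ≈ 2.30×10¹⁰ m/s².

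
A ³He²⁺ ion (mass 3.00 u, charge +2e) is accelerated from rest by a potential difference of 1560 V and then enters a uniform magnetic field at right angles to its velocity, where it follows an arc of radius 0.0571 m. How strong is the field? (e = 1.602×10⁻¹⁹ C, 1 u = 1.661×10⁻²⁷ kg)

v = √(2|q|V/m) = √(2·3.204×10⁻¹⁹·1560/4.983×10⁻²⁷) ≈ 4.479×10⁵ m/s.
B = mv/(|q|r) = (4.983×10⁻²⁷)(4.479×10⁵)/((3.204×10⁻¹⁹)(0.0571)) ≈ 0.122 T.

B ≈ 0.122 T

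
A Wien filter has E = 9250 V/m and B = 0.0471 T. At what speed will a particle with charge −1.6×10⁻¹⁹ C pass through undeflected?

Zero net Lorentz force requires |qE| = |q v×B|, i.e. E = vB.
v = E/B = 9250/0.0471 = 1.96×10⁵ m/s.

v = 1.96×10⁵ m/s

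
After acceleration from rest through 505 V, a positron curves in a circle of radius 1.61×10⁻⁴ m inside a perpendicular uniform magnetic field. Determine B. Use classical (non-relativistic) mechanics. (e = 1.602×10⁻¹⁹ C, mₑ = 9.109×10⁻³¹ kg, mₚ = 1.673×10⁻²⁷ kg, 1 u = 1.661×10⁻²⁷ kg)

v = √(2|q|V/m) = √(2·1.602×10⁻¹⁹·505/9.109×10⁻³¹) ≈ 1.333×10⁷ m/s.
B = mv/(|q|r) = (9.109×10⁻³¹)(1.333×10⁷)/((1.602×10⁻¹⁹)(1.61×10⁻⁴)) ≈ 0.471 T.

B ≈ 0.471 T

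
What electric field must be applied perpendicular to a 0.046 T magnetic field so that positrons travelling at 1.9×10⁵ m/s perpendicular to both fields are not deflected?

For straight-line motion qE = qvB, so E = vB.
E = 1.9×10⁵ × 0.046 = 8700 V/m.

E = 8700 V/m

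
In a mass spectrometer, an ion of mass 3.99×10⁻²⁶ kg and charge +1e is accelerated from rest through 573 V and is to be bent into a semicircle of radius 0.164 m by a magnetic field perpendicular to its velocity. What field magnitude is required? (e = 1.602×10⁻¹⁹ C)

B ≈ 0.103 T

v = √(2|q|V/m) = √(2·1.602×10⁻¹⁹·573/3.99×10⁻²⁶) ≈ 6.783×10⁴ m/s.
B = mv/(|q|r) = (3.99×10⁻²⁶)(6.783×10⁴)/((1.602×10⁻¹⁹)(0.164)) ≈ 0.103 T.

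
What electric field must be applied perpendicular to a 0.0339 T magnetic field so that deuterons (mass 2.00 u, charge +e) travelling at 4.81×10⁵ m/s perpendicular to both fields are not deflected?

For straight-line motion qE = qvB, so E = vB.
E = 4.81×10⁵ × 0.0339 = 1.63×10⁴ V/m.

E = 1.63×10⁴ V/m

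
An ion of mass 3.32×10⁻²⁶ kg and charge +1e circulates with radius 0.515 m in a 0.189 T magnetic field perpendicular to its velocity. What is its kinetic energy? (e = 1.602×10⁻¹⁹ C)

v = |q|Br/m, then KE = ½mv² = (qBr)²/(2m).
v = (1.602×10⁻¹⁹)(0.189)(0.515)/3.32×10⁻²⁶ ≈ 4.697×10⁵ m/s.
KE = ½(3.32×10⁻²⁶)(4.697×10⁵)² ≈ 3.66×10⁻¹⁵ J.

KE ≈ 3.66×10⁻¹⁵ J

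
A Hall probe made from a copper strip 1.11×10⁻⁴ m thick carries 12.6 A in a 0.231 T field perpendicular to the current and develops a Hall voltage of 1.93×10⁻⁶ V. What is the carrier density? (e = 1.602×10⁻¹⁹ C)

n ≈ 8.48×10²⁸ m⁻³

From V_H = IB/(n e t), n = IB/(V_H e t).
n = (12.6)(0.231)/((1.93×10⁻⁶)(1.602×10⁻¹⁹)(1.11×10⁻⁴)) ≈ 8.48×10²⁸ m⁻³.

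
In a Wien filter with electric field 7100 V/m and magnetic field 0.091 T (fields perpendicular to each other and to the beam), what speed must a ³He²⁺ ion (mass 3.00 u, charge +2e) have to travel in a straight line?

v = 7.8×10⁴ m/s

For undeflected motion the electric and magnetic forces balance: qE = qvB.
v = E/B = 7100/0.091 = 7.8×10⁴ m/s.
The result is independent of the particle's charge and mass.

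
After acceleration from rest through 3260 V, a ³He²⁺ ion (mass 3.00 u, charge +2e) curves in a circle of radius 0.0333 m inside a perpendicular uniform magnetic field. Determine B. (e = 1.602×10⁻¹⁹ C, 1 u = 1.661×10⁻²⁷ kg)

v = √(2|q|V/m) = √(2·3.204×10⁻¹⁹·3260/4.983×10⁻²⁷) ≈ 6.475×10⁵ m/s.
B = mv/(|q|r) = (4.983×10⁻²⁷)(6.475×10⁵)/((3.204×10⁻¹⁹)(0.0333)) ≈ 0.302 T.

B ≈ 0.302 T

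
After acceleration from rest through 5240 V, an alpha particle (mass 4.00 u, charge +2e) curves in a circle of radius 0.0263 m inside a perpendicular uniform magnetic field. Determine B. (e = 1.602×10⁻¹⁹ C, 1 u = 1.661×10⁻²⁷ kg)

v = √(2|q|V/m) = √(2·3.204×10⁻¹⁹·5240/6.644×10⁻²⁷) ≈ 7.109×10⁵ m/s.
B = mv/(|q|r) = (6.644×10⁻²⁷)(7.109×10⁵)/((3.204×10⁻¹⁹)(0.0263)) ≈ 0.561 T.

B ≈ 0.561 T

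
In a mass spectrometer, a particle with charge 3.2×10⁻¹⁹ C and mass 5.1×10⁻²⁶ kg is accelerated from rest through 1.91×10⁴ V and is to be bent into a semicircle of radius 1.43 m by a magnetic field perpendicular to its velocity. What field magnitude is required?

v = √(2|q|V/m) = √(2·3.2×10⁻¹⁹·1.91×10⁴/5.1×10⁻²⁶) ≈ 4.896×10⁵ m/s.
B = mv/(|q|r) = (5.1×10⁻²⁶)(4.896×10⁵)/((3.2×10⁻¹⁹)(1.43)) ≈ 0.0546 T.

B ≈ 0.0546 T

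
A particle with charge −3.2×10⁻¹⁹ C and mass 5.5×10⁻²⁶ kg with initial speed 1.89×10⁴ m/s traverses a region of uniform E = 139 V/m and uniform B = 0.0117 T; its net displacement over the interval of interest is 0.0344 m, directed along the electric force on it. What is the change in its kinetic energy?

The magnetic force is always ⟂ v and does no work; only the electric force changes KE.
ΔKE = F_E · d = |q|E d = (3.2×10⁻¹⁹)(139)(0.0344) ≈ 1.53×10⁻¹⁸ J.

ΔKE ≈ 1.53×10⁻¹⁸ J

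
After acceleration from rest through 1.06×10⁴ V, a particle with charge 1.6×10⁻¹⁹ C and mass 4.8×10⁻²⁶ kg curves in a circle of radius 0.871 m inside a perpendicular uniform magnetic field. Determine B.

v = √(2|q|V/m) = √(2·1.6×10⁻¹⁹·1.06×10⁴/4.8×10⁻²⁶) ≈ 2.658×10⁵ m/s.
B = mv/(|q|r) = (4.8×10⁻²⁶)(2.658×10⁵)/((1.6×10⁻¹⁹)(0.871)) ≈ 0.0916 T.

B ≈ 0.0916 T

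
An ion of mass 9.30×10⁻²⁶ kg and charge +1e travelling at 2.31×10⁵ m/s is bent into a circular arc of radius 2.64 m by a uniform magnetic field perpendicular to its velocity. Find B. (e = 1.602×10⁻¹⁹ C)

From |q|vB = mv²/r, B = mv/(|q|r).
B = (9.30×10⁻²⁶)(2.31×10⁵)/((1.602×10⁻¹⁹)(2.64)) ≈ 0.0508 T.

B ≈ 0.0508 T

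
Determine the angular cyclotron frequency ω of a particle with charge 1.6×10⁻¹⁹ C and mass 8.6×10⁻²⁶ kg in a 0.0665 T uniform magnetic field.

ω = |q|B/m.
ω = (1.6×10⁻¹⁹)(0.0665)/8.6×10⁻²⁶ ≈ 1.24×10⁵ rad/s.

ω ≈ 1.24×10⁵ rad/s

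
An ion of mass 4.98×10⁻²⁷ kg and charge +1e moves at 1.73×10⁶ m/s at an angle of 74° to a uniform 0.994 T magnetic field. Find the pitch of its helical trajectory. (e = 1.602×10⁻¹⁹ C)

v∥ = v cosθ = 1.73×10⁶·cos74° ≈ 4.769×10⁵ m/s.
T = 2πm/(|q|B) = 2π(4.98×10⁻²⁷)/((1.602×10⁻¹⁹)(0.994)) ≈ 1.965×10⁻⁷ s.
pitch = v∥ T = (4.769×10⁵)(1.965×10⁻⁷) ≈ 0.0937 m.

p ≈ 0.0937 m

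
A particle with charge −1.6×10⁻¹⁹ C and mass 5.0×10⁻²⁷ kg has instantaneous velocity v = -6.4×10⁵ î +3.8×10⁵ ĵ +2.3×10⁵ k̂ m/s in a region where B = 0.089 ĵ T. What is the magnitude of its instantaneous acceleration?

|a| ≈ 1.94×10¹² m/s²

v×B = (-2.05×10⁴, 0, -5.70×10⁴) N/C.
F = q v×B = (−1.6×10⁻¹⁹ C)·(-2.05×10⁴, 0, -5.70×10⁴) = (3.28×10⁻¹⁵, 0, 9.11×10⁻¹⁵) N.
|a| = |F|/m = 9.684×10⁻¹⁵/5.0×10⁻²⁷ ≈ 1.94×10¹² m/s².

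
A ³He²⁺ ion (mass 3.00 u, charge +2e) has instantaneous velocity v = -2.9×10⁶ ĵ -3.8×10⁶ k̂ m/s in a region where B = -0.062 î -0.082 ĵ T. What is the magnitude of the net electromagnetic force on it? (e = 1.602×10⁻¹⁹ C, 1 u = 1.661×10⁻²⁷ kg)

v×B = (-3.12×10⁵, 2.36×10⁵, -1.80×10⁵) N/C.
F = q v×B = (3.204×10⁻¹⁹ C)·(-3.12×10⁵, 2.36×10⁵, -1.80×10⁵) = (-9.98×10⁻¹⁴, 7.55×10⁻¹⁴, -5.76×10⁻¹⁴) N.
|F| = 1.38×10⁻¹³ N.

|F| ≈ 1.38×10⁻¹³ N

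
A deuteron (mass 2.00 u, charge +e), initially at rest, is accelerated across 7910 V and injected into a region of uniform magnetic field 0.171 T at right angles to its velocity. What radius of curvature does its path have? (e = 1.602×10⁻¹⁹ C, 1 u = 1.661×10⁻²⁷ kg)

Acceleration: |q|V = ½mv² ⇒ v = √(2|q|V/m) = √(2·1.602×10⁻¹⁹·7910/3.322×10⁻²⁷) ≈ 8.734×10⁵ m/s.
In the field: r = mv/(|q|B) = (3.322×10⁻²⁷)(8.734×10⁵)/((1.602×10⁻¹⁹)(0.171)) ≈ 0.106 m.

r ≈ 0.106 m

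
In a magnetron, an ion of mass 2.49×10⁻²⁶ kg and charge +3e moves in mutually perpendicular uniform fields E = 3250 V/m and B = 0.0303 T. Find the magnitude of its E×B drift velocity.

The E×B drift speed is v_d = E/B.
v_d = 3250/0.0303 = 1.07×10⁵ m/s.

v_d ≈ 1.07×10⁵ m/s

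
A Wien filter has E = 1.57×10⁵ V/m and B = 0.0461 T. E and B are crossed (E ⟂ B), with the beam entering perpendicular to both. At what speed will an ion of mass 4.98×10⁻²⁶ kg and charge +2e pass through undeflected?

For undeflected motion the electric and magnetic forces balance: qE = qvB.
v = E/B = 1.57×10⁵/0.0461 = 3.41×10⁶ m/s.
The result is independent of the particle's charge and mass.

v = 3.41×10⁶ m/s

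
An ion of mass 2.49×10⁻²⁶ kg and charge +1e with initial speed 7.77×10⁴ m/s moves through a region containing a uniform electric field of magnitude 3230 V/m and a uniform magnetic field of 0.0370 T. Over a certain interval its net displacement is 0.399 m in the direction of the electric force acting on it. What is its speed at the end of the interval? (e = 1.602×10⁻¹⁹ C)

v_f ≈ 1.50×10⁵ m/s

B does no work; ΔKE = |q|E d.
½mv_f² = ½mv₀² + |q|Ed = ½(2.49×10⁻²⁶)(7.77×10⁴)² + (1.602×10⁻¹⁹)(3230)(0.399) ≈ 7.516×10⁻¹⁷ J + 2.065×10⁻¹⁶ J ≈ 2.816×10⁻¹⁶ J.
v_f = √(2·2.816×10⁻¹⁶/2.49×10⁻²⁶) ≈ 1.50×10⁵ m/s.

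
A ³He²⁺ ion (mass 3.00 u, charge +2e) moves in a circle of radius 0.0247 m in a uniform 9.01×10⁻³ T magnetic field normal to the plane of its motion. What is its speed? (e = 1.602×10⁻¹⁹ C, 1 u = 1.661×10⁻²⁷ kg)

v ≈ 1.43×10⁴ m/s

From |q|vB = mv²/r, v = |q|Br/m.
v = (3.204×10⁻¹⁹)(9.01×10⁻³)(0.0247)/4.983×10⁻²⁷ ≈ 1.43×10⁴ m/s.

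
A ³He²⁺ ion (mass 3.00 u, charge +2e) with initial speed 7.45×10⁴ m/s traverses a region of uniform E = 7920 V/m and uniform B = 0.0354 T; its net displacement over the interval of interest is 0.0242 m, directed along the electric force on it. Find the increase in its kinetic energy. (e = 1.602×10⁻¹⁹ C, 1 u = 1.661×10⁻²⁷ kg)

The magnetic force is always ⟂ v and does no work; only the electric force changes KE.
ΔKE = F_E · d = |q|E d = (3.204×10⁻¹⁹)(7920)(0.0242) ≈ 6.14×10⁻¹⁷ J.

ΔKE ≈ 6.14×10⁻¹⁷ J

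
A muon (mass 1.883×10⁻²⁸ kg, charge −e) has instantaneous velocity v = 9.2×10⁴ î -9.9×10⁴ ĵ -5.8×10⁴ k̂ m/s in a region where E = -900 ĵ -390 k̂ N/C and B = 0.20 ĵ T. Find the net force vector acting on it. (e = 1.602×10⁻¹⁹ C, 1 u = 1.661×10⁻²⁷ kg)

F ≈ (-1.86×10⁻¹⁵, 1.44×10⁻¹⁶, -2.89×10⁻¹⁵) N

v×B = (1.16×10⁴, 0, 1.84×10⁴) N/C.
E + v×B = (1.16×10⁴, -900, 1.80×10⁴) N/C.
F = q(E + v×B) = (−1.602×10⁻¹⁹ C)·(1.16×10⁴, -900, 1.80×10⁴) = (-1.86×10⁻¹⁵, 1.44×10⁻¹⁶, -2.89×10⁻¹⁵) N.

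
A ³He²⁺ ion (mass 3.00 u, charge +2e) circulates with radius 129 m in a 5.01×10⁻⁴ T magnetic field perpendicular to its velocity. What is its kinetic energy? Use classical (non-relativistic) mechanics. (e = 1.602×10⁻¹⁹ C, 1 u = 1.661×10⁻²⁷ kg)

v = |q|Br/m, then KE = ½mv² = (qBr)²/(2m).
v = (3.204×10⁻¹⁹)(5.01×10⁻⁴)(129)/4.983×10⁻²⁷ ≈ 4.156×10⁶ m/s.
KE = ½(4.983×10⁻²⁷)(4.156×10⁶)² ≈ 4.30×10⁻¹⁴ J.

KE ≈ 4.30×10⁻¹⁴ J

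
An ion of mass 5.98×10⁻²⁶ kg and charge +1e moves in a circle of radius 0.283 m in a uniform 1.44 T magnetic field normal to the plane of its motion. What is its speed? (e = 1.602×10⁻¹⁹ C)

v ≈ 1.09×10⁶ m/s

From |q|vB = mv²/r, v = |q|Br/m.
v = (1.602×10⁻¹⁹)(1.44)(0.283)/5.98×10⁻²⁶ ≈ 1.09×10⁶ m/s.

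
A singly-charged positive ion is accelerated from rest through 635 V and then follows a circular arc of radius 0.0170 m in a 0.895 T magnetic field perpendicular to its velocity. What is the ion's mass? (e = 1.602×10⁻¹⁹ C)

m ≈ 2.92×10⁻²⁶ kg

Combine |q|V = ½mv² and r = mv/(|q|B): eliminate v to get m = qB²r²/(2V).
m = (1.602×10⁻¹⁹)(0.895)²(0.0170)²/(2·635) ≈ 2.92×10⁻²⁶ kg.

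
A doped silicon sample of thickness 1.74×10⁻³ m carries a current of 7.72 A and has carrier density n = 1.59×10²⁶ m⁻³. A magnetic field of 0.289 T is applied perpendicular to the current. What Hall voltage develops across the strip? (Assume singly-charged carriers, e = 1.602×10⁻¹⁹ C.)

V_H = IB/(n e t).
V_H = (7.72)(0.289)/((1.59×10²⁶)(1.602×10⁻¹⁹)(1.74×10⁻³)) ≈ 5.03×10⁻⁵ V.

V_H ≈ 5.03×10⁻⁵ V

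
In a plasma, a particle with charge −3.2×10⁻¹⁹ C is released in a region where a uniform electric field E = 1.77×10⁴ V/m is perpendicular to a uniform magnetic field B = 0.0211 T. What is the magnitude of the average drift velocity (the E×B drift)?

v_d ≈ 8.39×10⁵ m/s

In crossed fields the guiding centre drifts at v_d = |E×B|/B² = E/B, independent of charge and mass.
v_d = 1.77×10⁴/0.0211 = 8.39×10⁵ m/s.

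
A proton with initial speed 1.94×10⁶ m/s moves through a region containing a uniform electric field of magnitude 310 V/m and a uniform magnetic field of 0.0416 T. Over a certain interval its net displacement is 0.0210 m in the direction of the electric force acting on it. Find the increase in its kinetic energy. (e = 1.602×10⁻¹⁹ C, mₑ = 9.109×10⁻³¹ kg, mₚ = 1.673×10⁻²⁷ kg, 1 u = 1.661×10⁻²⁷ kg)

ΔKE ≈ 1.04×10⁻¹⁸ J

The magnetic force is always ⟂ v and does no work; only the electric force changes KE.
ΔKE = F_E · d = |q|E d = (1.602×10⁻¹⁹)(310)(0.0210) ≈ 1.04×10⁻¹⁸ J.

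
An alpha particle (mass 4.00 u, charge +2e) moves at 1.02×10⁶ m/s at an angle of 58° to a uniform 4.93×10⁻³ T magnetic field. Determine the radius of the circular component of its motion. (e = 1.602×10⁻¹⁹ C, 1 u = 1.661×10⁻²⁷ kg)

r ≈ 3.64 m

v⊥ = v sinθ = 1.02×10⁶·sin58° ≈ 8.650×10⁵ m/s.
r = m v⊥/(|q|B) = (6.644×10⁻²⁷)(8.650×10⁵)/((3.204×10⁻¹⁹)(4.93×10⁻³)) ≈ 3.64 m.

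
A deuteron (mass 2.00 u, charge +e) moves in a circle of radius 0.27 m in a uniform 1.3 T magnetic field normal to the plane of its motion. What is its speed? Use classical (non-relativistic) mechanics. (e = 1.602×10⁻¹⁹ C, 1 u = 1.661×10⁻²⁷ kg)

From |q|vB = mv²/r, v = |q|Br/m.
v = (1.602×10⁻¹⁹)(1.3)(0.27)/3.322×10⁻²⁷ ≈ 1.7×10⁷ m/s.

v ≈ 1.7×10⁷ m/s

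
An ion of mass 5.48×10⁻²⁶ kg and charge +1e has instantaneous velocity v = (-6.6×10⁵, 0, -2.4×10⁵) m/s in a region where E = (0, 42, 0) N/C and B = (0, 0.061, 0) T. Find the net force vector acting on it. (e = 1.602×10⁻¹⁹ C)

v×B = (1.46×10⁴, 0, -4.03×10⁴) N/C.
E + v×B = (1.46×10⁴, 42.0, -4.03×10⁴) N/C.
F = q(E + v×B) = (1.602×10⁻¹⁹ C)·(1.46×10⁴, 42.0, -4.03×10⁴) = (2.35×10⁻¹⁵, 6.73×10⁻¹⁸, -6.45×10⁻¹⁵) N.

F ≈ (2.35×10⁻¹⁵, 6.73×10⁻¹⁸, -6.45×10⁻¹⁵) N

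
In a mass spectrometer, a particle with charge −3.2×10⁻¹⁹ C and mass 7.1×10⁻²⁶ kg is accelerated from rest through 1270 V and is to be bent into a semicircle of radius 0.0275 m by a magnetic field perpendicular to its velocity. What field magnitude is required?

B ≈ 0.863 T

v = √(2|q|V/m) = √(2·3.2×10⁻¹⁹·1270/7.1×10⁻²⁶) ≈ 1.070×10⁵ m/s.
B = mv/(|q|r) = (7.1×10⁻²⁶)(1.070×10⁵)/((3.2×10⁻¹⁹)(0.0275)) ≈ 0.863 T.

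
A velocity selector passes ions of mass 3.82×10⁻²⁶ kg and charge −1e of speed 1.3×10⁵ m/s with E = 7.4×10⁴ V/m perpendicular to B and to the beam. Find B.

Balance of forces in the selector: qE = qvB ⇒ B = E/v.
B = 7.4×10⁴/1.3×10⁵ = 0.57 T.

B = 0.57 T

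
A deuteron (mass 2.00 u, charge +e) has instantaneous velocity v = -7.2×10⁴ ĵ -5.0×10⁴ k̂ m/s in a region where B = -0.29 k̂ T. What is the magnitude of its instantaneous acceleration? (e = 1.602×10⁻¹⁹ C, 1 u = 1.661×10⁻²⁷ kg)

v×B = (2.09×10⁴, 0, 0) N/C.
F = q v×B = (1.602×10⁻¹⁹ C)·(2.09×10⁴, 0, 0) = (3.34×10⁻¹⁵, 0, 0) N.
|a| = |F|/m = 3.345×10⁻¹⁵/3.322×10⁻²⁷ ≈ 1.01×10¹² m/s².

|a| ≈ 1.01×10¹² m/s²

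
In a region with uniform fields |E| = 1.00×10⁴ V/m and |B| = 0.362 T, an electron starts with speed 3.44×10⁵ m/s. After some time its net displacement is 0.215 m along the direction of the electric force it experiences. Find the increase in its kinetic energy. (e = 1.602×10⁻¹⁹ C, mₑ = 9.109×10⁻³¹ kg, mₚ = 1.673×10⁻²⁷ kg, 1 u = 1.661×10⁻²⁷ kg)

ΔKE ≈ 3.44×10⁻¹⁶ J

The magnetic force is always ⟂ v and does no work; only the electric force changes KE.
ΔKE = F_E · d = |q|E d = (1.602×10⁻¹⁹)(1.00×10⁴)(0.215) ≈ 3.44×10⁻¹⁶ J.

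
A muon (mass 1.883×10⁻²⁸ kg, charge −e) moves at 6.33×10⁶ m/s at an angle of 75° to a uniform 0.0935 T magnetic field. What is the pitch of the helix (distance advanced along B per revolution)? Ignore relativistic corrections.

v∥ = v cosθ = 6.33×10⁶·cos75° ≈ 1.638×10⁶ m/s.
T = 2πm/(|q|B) = 2π(1.883×10⁻²⁸)/((1.602×10⁻¹⁹)(0.0935)) ≈ 7.899×10⁻⁸ s.
pitch = v∥ T = (1.638×10⁶)(7.899×10⁻⁸) ≈ 0.129 m.

p ≈ 0.129 m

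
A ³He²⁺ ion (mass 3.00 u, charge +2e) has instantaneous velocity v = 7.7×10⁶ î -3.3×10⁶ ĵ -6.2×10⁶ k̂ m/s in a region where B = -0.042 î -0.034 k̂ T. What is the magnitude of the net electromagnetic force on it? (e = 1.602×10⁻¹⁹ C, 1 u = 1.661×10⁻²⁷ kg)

v×B = (1.12×10⁵, 5.22×10⁵, -1.39×10⁵) N/C.
F = q v×B = (3.204×10⁻¹⁹ C)·(1.12×10⁵, 5.22×10⁵, -1.39×10⁵) = (3.59×10⁻¹⁴, 1.67×10⁻¹³, -4.44×10⁻¹⁴) N.
|F| = 1.77×10⁻¹³ N.

|F| ≈ 1.77×10⁻¹³ N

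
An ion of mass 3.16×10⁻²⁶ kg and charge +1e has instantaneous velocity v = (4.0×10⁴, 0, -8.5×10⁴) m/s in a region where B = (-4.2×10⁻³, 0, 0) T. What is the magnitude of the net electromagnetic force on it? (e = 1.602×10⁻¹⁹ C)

|F| ≈ 5.72×10⁻¹⁷ N

v×B = (0, 357, 0) N/C.
F = q v×B = (1.602×10⁻¹⁹ C)·(0, 357, 0) = (0, 5.72×10⁻¹⁷, 0) N.
|F| = 5.72×10⁻¹⁷ N.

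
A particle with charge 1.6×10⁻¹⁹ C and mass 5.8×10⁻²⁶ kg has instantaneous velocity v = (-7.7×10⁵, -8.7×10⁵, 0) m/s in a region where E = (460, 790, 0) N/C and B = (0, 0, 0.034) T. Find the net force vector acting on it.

v×B = (-2.96×10⁴, 2.62×10⁴, 0) N/C.
E + v×B = (-2.91×10⁴, 2.70×10⁴, 0) N/C.
F = q(E + v×B) = (1.6×10⁻¹⁹ C)·(-2.91×10⁴, 2.70×10⁴, 0) = (-4.66×10⁻¹⁵, 4.32×10⁻¹⁵, 0) N.

F ≈ (-4.66×10⁻¹⁵, 4.32×10⁻¹⁵, 0) N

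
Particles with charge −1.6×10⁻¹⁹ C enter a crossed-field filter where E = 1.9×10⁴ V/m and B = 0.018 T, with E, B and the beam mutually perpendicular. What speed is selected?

For undeflected motion the electric and magnetic forces balance: qE = qvB.
v = E/B = 1.9×10⁴/0.018 = 1.1×10⁶ m/s.
The result is independent of the particle's charge and mass.

v = 1.1×10⁶ m/s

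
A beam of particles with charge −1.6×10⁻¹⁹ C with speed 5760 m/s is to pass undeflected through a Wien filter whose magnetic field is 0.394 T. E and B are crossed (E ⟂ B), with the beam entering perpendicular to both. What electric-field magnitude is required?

E = 2270 V/m

For straight-line motion qE = qvB, so E = vB.
E = 5760 × 0.394 = 2270 V/m.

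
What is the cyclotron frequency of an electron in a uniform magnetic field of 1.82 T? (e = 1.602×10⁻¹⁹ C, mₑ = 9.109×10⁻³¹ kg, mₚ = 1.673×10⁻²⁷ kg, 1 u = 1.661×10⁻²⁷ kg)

f = |q|B/(2πm).
f = (1.602×10⁻¹⁹)(1.82)/(2π·9.109×10⁻³¹) ≈ 5.09×10¹⁰ Hz.

f ≈ 5.09×10¹⁰ Hz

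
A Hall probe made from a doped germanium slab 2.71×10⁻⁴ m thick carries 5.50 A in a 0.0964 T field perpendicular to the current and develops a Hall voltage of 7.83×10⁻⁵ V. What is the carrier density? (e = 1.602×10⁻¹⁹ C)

From V_H = IB/(n e t), n = IB/(V_H e t).
n = (5.50)(0.0964)/((7.83×10⁻⁵)(1.602×10⁻¹⁹)(2.71×10⁻⁴)) ≈ 1.56×10²⁶ m⁻³.

n ≈ 1.56×10²⁶ m⁻³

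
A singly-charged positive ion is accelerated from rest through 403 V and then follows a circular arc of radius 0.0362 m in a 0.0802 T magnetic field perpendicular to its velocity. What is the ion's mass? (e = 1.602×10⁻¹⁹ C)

m ≈ 1.68×10⁻²⁷ kg

Combine |q|V = ½mv² and r = mv/(|q|B): eliminate v to get m = qB²r²/(2V).
m = (1.602×10⁻¹⁹)(0.0802)²(0.0362)²/(2·403) ≈ 1.68×10⁻²⁷ kg.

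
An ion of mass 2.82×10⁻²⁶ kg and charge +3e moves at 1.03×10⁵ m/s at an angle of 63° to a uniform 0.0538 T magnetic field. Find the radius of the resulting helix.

v⊥ = v sinθ = 1.03×10⁵·sin63° ≈ 9.177×10⁴ m/s.
r = m v⊥/(|q|B) = (2.82×10⁻²⁶)(9.177×10⁴)/((4.806×10⁻¹⁹)(0.0538)) ≈ 0.100 m.

r ≈ 0.100 m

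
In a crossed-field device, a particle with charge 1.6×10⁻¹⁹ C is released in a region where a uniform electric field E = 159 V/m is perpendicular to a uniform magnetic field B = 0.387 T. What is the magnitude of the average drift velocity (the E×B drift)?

v_d ≈ 411 m/s

In crossed fields the guiding centre drifts at v_d = |E×B|/B² = E/B, independent of charge and mass.
v_d = 159/0.387 = 411 m/s.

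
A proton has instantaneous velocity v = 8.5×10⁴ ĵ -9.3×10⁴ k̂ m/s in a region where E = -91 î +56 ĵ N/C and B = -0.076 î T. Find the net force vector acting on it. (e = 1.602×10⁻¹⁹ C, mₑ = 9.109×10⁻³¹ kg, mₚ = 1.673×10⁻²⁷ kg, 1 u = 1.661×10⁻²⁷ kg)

F ≈ (-1.46×10⁻¹⁷, 1.14×10⁻¹⁵, 1.03×10⁻¹⁵) N

v×B = (0, 7070, 6460) N/C.
E + v×B = (-91.0, 7120, 6460) N/C.
F = q(E + v×B) = (1.602×10⁻¹⁹ C)·(-91.0, 7120, 6460) = (-1.46×10⁻¹⁷, 1.14×10⁻¹⁵, 1.03×10⁻¹⁵) N.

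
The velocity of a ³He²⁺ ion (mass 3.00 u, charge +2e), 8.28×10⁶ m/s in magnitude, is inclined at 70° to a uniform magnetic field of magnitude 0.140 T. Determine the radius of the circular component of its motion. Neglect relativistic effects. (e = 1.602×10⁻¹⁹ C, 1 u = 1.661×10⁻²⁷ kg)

v⊥ = v sinθ = 8.28×10⁶·sin70° ≈ 7.781×10⁶ m/s.
r = m v⊥/(|q|B) = (4.983×10⁻²⁷)(7.781×10⁶)/((3.204×10⁻¹⁹)(0.140)) ≈ 0.864 m.

r ≈ 0.864 m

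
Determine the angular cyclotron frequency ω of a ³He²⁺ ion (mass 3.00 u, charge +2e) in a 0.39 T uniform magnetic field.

ω = |q|B/m.
ω = (3.204×10⁻¹⁹)(0.39)/4.983×10⁻²⁷ ≈ 2.5×10⁷ rad/s.

ω ≈ 2.5×10⁷ rad/s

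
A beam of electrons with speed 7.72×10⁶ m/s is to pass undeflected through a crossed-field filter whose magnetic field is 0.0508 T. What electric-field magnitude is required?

For straight-line motion qE = qvB, so E = vB.
E = 7.72×10⁶ × 0.0508 = 3.92×10⁵ V/m.

E = 3.92×10⁵ V/m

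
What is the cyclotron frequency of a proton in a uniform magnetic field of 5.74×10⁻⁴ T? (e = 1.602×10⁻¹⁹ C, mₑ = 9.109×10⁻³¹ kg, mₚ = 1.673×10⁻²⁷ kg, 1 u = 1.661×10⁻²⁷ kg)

f ≈ 8750 Hz

f = |q|B/(2πm).
f = (1.602×10⁻¹⁹)(5.74×10⁻⁴)/(2π·1.673×10⁻²⁷) ≈ 8750 Hz.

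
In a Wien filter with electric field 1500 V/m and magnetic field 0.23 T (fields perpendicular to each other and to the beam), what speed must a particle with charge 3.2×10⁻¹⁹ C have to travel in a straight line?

Straight-line motion ⇒ electric and magnetic forces cancel, so E = vB.
v = E/B = 1500/0.23 = 6500 m/s.

v = 6500 m/s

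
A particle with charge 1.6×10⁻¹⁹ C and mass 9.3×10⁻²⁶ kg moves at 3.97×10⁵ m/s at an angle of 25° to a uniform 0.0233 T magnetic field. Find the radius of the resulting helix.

r ≈ 4.19 m

v⊥ = v sinθ = 3.97×10⁵·sin25° ≈ 1.678×10⁵ m/s.
r = m v⊥/(|q|B) = (9.3×10⁻²⁶)(1.678×10⁵)/((1.6×10⁻¹⁹)(0.0233)) ≈ 4.19 m.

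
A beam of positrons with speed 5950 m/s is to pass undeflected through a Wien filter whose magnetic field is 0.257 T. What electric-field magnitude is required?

E = 1530 V/m

For straight-line motion qE = qvB, so E = vB.
E = 5950 × 0.257 = 1530 V/m.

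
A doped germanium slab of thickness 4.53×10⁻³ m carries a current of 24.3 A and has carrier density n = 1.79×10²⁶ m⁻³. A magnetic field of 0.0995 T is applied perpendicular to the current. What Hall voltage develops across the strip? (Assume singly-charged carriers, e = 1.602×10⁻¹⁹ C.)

V_H = IB/(n e t).
V_H = (24.3)(0.0995)/((1.79×10²⁶)(1.602×10⁻¹⁹)(4.53×10⁻³)) ≈ 1.86×10⁻⁵ V.

V_H ≈ 1.86×10⁻⁵ V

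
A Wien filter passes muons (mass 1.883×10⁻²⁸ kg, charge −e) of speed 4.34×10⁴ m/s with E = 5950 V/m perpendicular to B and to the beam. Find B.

B = 0.137 T

Balance of forces in the selector: qE = qvB ⇒ B = E/v.
B = 5950/4.34×10⁴ = 0.137 T.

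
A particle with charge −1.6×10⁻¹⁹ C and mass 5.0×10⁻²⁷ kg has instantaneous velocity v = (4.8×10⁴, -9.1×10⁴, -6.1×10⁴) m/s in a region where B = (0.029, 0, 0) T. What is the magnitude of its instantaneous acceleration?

|a| ≈ 1.02×10¹¹ m/s²

v×B = (0, -1770, 2640) N/C.
F = q v×B = (−1.6×10⁻¹⁹ C)·(0, -1770, 2640) = (0, 2.83×10⁻¹⁶, -4.22×10⁻¹⁶) N.
|a| = |F|/m = 5.083×10⁻¹⁶/5.0×10⁻²⁷ ≈ 1.02×10¹¹ m/s².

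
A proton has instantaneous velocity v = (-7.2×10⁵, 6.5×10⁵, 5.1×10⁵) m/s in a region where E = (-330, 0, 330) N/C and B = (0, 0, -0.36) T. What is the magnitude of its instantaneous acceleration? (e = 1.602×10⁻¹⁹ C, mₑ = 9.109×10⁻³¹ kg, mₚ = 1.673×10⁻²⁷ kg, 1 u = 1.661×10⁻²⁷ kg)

v×B = (-2.34×10⁵, -2.59×10⁵, 0) N/C.
E + v×B = (-2.34×10⁵, -2.59×10⁵, 330) N/C.
F = q(E + v×B) = (1.602×10⁻¹⁹ C)·(-2.34×10⁵, -2.59×10⁵, 330) = (-3.75×10⁻¹⁴, -4.15×10⁻¹⁴, 5.29×10⁻¹⁷) N.
|a| = |F|/m = 5.598×10⁻¹⁴/1.673×10⁻²⁷ ≈ 3.35×10¹³ m/s².

|a| ≈ 3.35×10¹³ m/s²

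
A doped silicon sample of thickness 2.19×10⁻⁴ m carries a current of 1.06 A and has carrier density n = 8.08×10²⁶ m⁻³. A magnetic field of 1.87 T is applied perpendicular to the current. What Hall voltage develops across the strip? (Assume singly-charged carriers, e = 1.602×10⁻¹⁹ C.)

V_H ≈ 6.99×10⁻⁵ V

V_H = IB/(n e t).
V_H = (1.06)(1.87)/((8.08×10²⁶)(1.602×10⁻¹⁹)(2.19×10⁻⁴)) ≈ 6.99×10⁻⁵ V.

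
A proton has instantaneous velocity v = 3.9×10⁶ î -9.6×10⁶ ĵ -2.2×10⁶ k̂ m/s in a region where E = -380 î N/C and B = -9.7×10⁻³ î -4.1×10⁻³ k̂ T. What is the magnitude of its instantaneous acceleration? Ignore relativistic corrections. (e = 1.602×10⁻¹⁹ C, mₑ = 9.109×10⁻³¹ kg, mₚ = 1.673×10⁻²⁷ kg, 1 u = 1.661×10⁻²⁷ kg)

v×B = (3.94×10⁴, 3.73×10⁴, -9.31×10⁴) N/C.
E + v×B = (3.90×10⁴, 3.73×10⁴, -9.31×10⁴) N/C.
F = q(E + v×B) = (1.602×10⁻¹⁹ C)·(3.90×10⁴, 3.73×10⁴, -9.31×10⁴) = (6.24×10⁻¹⁵, 5.98×10⁻¹⁵, -1.49×10⁻¹⁴) N.
|a| = |F|/m = 1.724×10⁻¹⁴/1.673×10⁻²⁷ ≈ 1.03×10¹³ m/s².

|a| ≈ 1.03×10¹³ m/s²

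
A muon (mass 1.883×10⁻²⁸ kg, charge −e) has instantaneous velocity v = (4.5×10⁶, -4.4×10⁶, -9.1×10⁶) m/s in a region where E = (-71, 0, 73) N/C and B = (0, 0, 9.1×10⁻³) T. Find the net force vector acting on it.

v×B = (-4.00×10⁴, -4.10×10⁴, 0) N/C.
E + v×B = (-4.01×10⁴, -4.10×10⁴, 73.0) N/C.
F = q(E + v×B) = (−1.602×10⁻¹⁹ C)·(-4.01×10⁴, -4.10×10⁴, 73.0) = (6.43×10⁻¹⁵, 6.56×10⁻¹⁵, -1.17×10⁻¹⁷) N.

F ≈ (6.43×10⁻¹⁵, 6.56×10⁻¹⁵, -1.17×10⁻¹⁷) N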